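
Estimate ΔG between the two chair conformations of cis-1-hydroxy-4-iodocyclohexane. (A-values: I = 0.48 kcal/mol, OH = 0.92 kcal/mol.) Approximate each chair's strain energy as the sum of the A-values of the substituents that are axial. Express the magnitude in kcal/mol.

C1 and C4 have opposite parity, so for the cis isomer the two substituents are one axial and one equatorial in each chair.
Chair I (iodo axial, hydroxyl equatorial): E = 0.48 kcal/mol.
Chair II (iodo equatorial, hydroxyl axial): E = 0.92 kcal/mol.
ΔE = 0.92 − 0.48 = 0.44 kcal/mol; chair I is more stable.

0.44 kcal/mol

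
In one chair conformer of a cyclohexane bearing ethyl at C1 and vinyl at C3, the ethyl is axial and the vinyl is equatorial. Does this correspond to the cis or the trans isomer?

trans

C1 and C3 have the same parity, so their axial bonds point in the same direction.
With same-parity carbons, two substituents on the same face are both axial or both equatorial; opposite faces give one of each.
Here the groups are axial/equatorial → opposite face → trans.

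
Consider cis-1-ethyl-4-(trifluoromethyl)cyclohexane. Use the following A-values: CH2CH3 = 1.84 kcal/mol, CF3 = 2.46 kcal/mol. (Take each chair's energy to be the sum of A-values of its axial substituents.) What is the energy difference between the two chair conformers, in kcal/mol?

0.62 kcal/mol

C1 and C4 have opposite parity, so for the cis isomer the two substituents are one axial and one equatorial in each chair.
Chair I (ethyl axial, trifluoromethyl equatorial): E = 1.84 kcal/mol.
Chair II (ethyl equatorial, trifluoromethyl axial): E = 2.46 kcal/mol.
ΔE = 2.46 − 1.84 = 0.62 kcal/mol; chair I is more stable.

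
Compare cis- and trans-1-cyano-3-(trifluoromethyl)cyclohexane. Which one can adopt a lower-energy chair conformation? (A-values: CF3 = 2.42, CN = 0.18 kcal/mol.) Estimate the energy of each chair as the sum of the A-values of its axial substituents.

At 1,3 positions (parity same): cis → (e,e or a,a); trans → (a,e or e,a).
Best chair for cis: E = 0.00 kcal/mol; best chair for trans: E = 0.18 kcal/mol.
The cis isomer is lower by 0.18 kcal/mol.

cis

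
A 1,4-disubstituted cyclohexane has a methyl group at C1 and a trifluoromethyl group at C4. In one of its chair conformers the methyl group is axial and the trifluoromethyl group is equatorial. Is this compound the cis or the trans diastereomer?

cis

C1 and C4 have opposite parity, so their axial bonds point in opposite directions.
With opposite-parity carbons, two substituents on the same face are one axial and one equatorial; opposite faces give both axial or both equatorial.
Here the groups are axial/equatorial → same face → cis.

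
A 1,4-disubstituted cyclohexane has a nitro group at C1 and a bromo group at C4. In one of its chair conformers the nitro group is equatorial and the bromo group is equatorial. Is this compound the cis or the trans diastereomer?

C1 and C4 have opposite parity, so their axial bonds point in opposite directions.
With opposite-parity carbons, two substituents on the same face are one axial and one equatorial; opposite faces give both axial or both equatorial.
Here the groups are equatorial/equatorial → opposite face → trans.

trans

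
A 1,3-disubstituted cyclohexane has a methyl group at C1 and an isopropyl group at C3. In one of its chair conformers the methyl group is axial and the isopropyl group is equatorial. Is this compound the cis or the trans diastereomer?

trans

C1 and C3 have the same parity, so their axial bonds point in the same direction.
With same-parity carbons, two substituents on the same face are both axial or both equatorial; opposite faces give one of each.
Here the groups are axial/equatorial → opposite face → trans.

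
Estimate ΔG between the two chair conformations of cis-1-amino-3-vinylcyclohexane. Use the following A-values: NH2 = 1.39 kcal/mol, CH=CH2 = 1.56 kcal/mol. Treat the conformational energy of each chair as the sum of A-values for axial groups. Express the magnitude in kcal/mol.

C1 and C3 have the same parity, so for the cis isomer the two substituents are e,e in one chair and a,a in the other.
Chair I (amino axial, vinyl axial): E = 2.95 kcal/mol.
Chair II (amino equatorial, vinyl equatorial): E = 0.00 kcal/mol.
ΔE = 2.95 − 0.00 = 2.95 kcal/mol; chair II is more stable.

2.95 kcal/mol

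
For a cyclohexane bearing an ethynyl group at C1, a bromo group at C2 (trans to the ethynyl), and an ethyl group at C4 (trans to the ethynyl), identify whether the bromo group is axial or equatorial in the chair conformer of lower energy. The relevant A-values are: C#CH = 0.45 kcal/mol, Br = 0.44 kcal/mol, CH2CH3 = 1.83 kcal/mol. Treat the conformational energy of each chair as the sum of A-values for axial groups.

Chair I (ethynyl axial, bromo axial, ethyl axial): E = 2.72 kcal/mol.
Chair II (ethynyl equatorial, bromo equatorial, ethyl equatorial): E = 0.00 kcal/mol.
Chair II is the more stable (lower-energy) conformer, and in that chair the bromo group is equatorial.

equatorial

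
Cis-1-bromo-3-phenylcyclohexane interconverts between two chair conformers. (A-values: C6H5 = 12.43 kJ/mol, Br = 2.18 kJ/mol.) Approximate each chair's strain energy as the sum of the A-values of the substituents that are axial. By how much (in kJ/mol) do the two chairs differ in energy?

14.61 kJ/mol

C1 and C3 have the same parity, so for the cis isomer the two substituents are e,e in one chair and a,a in the other.
Chair I (phenyl axial, bromo axial): E = 14.61 kJ/mol.
Chair II (phenyl equatorial, bromo equatorial): E = 0.00 kJ/mol.
ΔE = 14.61 − 0.00 = 14.61 kJ/mol; chair II is more stable.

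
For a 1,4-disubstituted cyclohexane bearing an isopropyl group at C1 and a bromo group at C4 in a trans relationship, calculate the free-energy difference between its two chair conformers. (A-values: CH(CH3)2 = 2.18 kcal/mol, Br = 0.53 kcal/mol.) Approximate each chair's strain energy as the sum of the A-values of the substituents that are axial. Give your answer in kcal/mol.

C1 and C4 have opposite parity, so for the trans isomer the two substituents are e,e in one chair and a,a in the other.
Chair I (isopropyl axial, bromo axial): E = 2.71 kcal/mol.
Chair II (isopropyl equatorial, bromo equatorial): E = 0.00 kcal/mol.
ΔE = 2.71 − 0.00 = 2.71 kcal/mol; chair II is more stable.

2.71 kcal/mol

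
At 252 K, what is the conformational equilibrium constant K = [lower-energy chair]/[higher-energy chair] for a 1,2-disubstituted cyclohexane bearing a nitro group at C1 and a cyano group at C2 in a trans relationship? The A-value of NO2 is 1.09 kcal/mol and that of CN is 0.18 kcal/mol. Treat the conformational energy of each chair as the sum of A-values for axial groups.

K ≈ 12.6

C1 and C2 have opposite parity, so for the trans isomer the two substituents are e,e in one chair and a,a in the other.
Chair I (nitro axial, cyano axial): E = 1.27 kcal/mol; chair II (nitro equatorial, cyano equatorial): E = 0.00 kcal/mol.
ΔG = 1.27 kcal/mol between the two chairs.
K = exp(ΔG/RT) with R = 1.987×10⁻³ kcal mol⁻¹ K⁻¹ and T = 252 K gives K ≈ 12.6.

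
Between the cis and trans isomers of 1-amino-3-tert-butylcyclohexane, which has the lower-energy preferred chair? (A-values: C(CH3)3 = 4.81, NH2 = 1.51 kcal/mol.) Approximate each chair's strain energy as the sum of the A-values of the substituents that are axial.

cis

At 1,3 positions (parity same): cis → (e,e or a,a); trans → (a,e or e,a).
Best chair for cis: E = 0.00 kcal/mol; best chair for trans: E = 1.51 kcal/mol.
The cis isomer is lower by 1.51 kcal/mol.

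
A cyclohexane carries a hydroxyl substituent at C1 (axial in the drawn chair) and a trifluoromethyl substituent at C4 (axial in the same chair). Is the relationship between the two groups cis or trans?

trans

C1 and C4 have opposite parity, so their axial bonds point in opposite directions.
With opposite-parity carbons, two substituents on the same face are one axial and one equatorial; opposite faces give both axial or both equatorial.
Here the groups are axial/axial → opposite face → trans.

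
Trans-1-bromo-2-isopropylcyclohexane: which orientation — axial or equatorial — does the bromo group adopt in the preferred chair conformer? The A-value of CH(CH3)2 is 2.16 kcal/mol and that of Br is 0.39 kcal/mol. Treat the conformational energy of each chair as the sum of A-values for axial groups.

equatorial

C1 and C2 have opposite parity, so for the trans isomer the two substituents are e,e in one chair and a,a in the other.
Chair I (isopropyl axial, bromo axial): E = 2.55 kcal/mol.
Chair II (isopropyl equatorial, bromo equatorial): E = 0.00 kcal/mol.
Chair II is the more stable (lower-energy) conformer, and in that chair the bromo group is equatorial.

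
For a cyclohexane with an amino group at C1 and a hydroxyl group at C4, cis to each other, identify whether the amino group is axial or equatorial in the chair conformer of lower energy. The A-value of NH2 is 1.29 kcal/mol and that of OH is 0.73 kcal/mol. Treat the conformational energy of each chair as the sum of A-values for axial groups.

equatorial

C1 and C4 have opposite parity, so for the cis isomer the two substituents are one axial and one equatorial in each chair.
Chair I (amino axial, hydroxyl equatorial): E = 1.29 kcal/mol.
Chair II (amino equatorial, hydroxyl axial): E = 0.73 kcal/mol.
Chair II is the more stable (lower-energy) conformer, and in that chair the amino group is equatorial.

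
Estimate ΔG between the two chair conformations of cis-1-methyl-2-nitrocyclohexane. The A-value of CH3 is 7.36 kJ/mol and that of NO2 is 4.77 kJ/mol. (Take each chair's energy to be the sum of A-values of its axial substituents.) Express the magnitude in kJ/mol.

2.59 kJ/mol

C1 and C2 have opposite parity, so for the cis isomer the two substituents are one axial and one equatorial in each chair.
Chair I (methyl axial, nitro equatorial): E = 7.36 kJ/mol.
Chair II (methyl equatorial, nitro axial): E = 4.77 kJ/mol.
ΔE = 7.36 − 4.77 = 2.59 kJ/mol; chair II is more stable.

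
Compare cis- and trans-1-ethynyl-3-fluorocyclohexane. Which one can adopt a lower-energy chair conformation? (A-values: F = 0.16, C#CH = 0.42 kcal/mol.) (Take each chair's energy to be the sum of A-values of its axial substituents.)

At 1,3 positions (parity same): cis → (e,e or a,a); trans → (a,e or e,a).
Best chair for cis: E = 0.00 kcal/mol; best chair for trans: E = 0.16 kcal/mol.
The cis isomer is lower by 0.16 kcal/mol.

cis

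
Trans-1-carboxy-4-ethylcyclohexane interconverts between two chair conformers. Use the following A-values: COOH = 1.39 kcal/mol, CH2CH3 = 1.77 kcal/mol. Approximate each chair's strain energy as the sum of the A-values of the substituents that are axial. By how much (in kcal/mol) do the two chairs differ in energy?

C1 and C4 have opposite parity, so for the trans isomer the two substituents are e,e in one chair and a,a in the other.
Chair I (carboxyl axial, ethyl axial): E = 3.16 kcal/mol.
Chair II (carboxyl equatorial, ethyl equatorial): E = 0.00 kcal/mol.
ΔE = 3.16 − 0.00 = 3.16 kcal/mol; chair II is more stable.

3.16 kcal/mol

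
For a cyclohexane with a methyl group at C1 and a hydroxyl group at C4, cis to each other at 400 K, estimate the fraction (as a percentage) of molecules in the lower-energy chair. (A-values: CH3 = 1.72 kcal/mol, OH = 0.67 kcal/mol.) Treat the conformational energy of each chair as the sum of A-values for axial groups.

C1 and C4 have opposite parity, so for the cis isomer the two substituents are one axial and one equatorial in each chair.
Chair I (methyl axial, hydroxyl equatorial): E = 1.72 kcal/mol; chair II (methyl equatorial, hydroxyl axial): E = 0.67 kcal/mol.
ΔG = 1.05 kcal/mol between the two chairs.
K = exp(ΔG/RT) with R = 1.987×10⁻³ kcal mol⁻¹ K⁻¹ and T = 400 K gives K ≈ 3.75.
Fraction in the lower-energy chair = K/(K+1) = 78.9%.

78.9%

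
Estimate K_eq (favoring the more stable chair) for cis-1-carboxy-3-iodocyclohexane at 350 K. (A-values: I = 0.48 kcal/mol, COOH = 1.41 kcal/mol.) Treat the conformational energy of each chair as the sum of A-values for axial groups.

K ≈ 15.1

C1 and C3 have the same parity, so for the cis isomer the two substituents are e,e in one chair and a,a in the other.
Chair I (iodo axial, carboxyl axial): E = 1.89 kcal/mol; chair II (iodo equatorial, carboxyl equatorial): E = 0.00 kcal/mol.
ΔG = 1.89 kcal/mol between the two chairs.
K = exp(ΔG/RT) with R = 1.987×10⁻³ kcal mol⁻¹ K⁻¹ and T = 350 K gives K ≈ 15.1.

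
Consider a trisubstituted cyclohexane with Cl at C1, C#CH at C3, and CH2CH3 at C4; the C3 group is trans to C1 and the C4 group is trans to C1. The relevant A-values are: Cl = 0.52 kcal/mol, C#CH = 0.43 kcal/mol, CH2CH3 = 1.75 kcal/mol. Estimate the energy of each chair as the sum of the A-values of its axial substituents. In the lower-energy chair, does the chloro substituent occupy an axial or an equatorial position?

equatorial

Chair I (chloro axial, ethynyl equatorial, ethyl axial): E = 2.27 kcal/mol.
Chair II (chloro equatorial, ethynyl axial, ethyl equatorial): E = 0.43 kcal/mol.
Chair II is the more stable (lower-energy) conformer, and in that chair the chloro group is equatorial.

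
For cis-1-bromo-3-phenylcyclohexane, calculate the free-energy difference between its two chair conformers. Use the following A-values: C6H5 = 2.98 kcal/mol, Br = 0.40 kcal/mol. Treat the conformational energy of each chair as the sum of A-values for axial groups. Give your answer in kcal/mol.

C1 and C3 have the same parity, so for the cis isomer the two substituents are e,e in one chair and a,a in the other.
Chair I (phenyl axial, bromo axial): E = 3.38 kcal/mol.
Chair II (phenyl equatorial, bromo equatorial): E = 0.00 kcal/mol.
ΔE = 3.38 − 0.00 = 3.38 kcal/mol; chair II is more stable.

3.38 kcal/mol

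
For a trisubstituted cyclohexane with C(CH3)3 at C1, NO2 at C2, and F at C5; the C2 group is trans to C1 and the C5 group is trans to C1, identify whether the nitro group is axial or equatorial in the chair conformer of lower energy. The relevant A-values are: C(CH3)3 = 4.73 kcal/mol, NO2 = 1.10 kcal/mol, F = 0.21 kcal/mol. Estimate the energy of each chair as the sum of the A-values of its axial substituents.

Chair I (tert-butyl axial, nitro axial, fluoro equatorial): E = 5.83 kcal/mol.
Chair II (tert-butyl equatorial, nitro equatorial, fluoro axial): E = 0.21 kcal/mol.
Chair II is the more stable (lower-energy) conformer, and in that chair the nitro group is equatorial.

equatorial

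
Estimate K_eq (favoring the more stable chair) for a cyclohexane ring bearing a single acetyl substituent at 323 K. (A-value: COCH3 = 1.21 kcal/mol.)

One chair has the acetyl group axial (E = 1.21 kcal/mol) and the other has it equatorial (E = 0).
ΔG = 1.21 kcal/mol between the two chairs.
K = exp(ΔG/RT) with R = 1.987×10⁻³ kcal mol⁻¹ K⁻¹ and T = 323 K gives K ≈ 6.59.

K ≈ 6.59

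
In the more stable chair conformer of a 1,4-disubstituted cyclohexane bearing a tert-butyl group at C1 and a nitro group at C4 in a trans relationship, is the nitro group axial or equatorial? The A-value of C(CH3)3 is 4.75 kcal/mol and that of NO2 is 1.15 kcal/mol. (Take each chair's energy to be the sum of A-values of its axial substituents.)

equatorial

C1 and C4 have opposite parity, so for the trans isomer the two substituents are e,e in one chair and a,a in the other.
Chair I (tert-butyl axial, nitro axial): E = 5.90 kcal/mol.
Chair II (tert-butyl equatorial, nitro equatorial): E = 0.00 kcal/mol.
Chair II is the more stable (lower-energy) conformer, and in that chair the nitro group is equatorial.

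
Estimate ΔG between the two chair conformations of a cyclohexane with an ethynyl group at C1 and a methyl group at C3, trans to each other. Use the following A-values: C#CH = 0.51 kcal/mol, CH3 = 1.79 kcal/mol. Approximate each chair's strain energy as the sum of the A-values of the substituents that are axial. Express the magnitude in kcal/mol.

1.28 kcal/mol

C1 and C3 have the same parity, so for the trans isomer the two substituents are one axial and one equatorial in each chair.
Chair I (ethynyl axial, methyl equatorial): E = 0.51 kcal/mol.
Chair II (ethynyl equatorial, methyl axial): E = 1.79 kcal/mol.
ΔE = 1.79 − 0.51 = 1.28 kcal/mol; chair I is more stable.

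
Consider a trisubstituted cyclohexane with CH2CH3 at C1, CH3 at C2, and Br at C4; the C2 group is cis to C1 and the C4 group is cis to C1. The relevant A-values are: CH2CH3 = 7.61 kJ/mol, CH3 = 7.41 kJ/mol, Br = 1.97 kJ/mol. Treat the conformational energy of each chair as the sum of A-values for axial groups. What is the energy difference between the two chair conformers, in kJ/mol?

1.77 kJ/mol

Chair I (ethyl axial, methyl equatorial, bromo equatorial): E = 7.61 kJ/mol.
Chair II (ethyl equatorial, methyl axial, bromo axial): E = 9.38 kJ/mol.
ΔE = 9.38 − 7.61 = 1.77 kJ/mol; chair I is more stable.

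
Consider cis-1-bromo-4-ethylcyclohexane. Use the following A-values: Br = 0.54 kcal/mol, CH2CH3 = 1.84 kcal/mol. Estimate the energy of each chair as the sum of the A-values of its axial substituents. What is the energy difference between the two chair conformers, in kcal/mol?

C1 and C4 have opposite parity, so for the cis isomer the two substituents are one axial and one equatorial in each chair.
Chair I (bromo axial, ethyl equatorial): E = 0.54 kcal/mol.
Chair II (bromo equatorial, ethyl axial): E = 1.84 kcal/mol.
ΔE = 1.84 − 0.54 = 1.30 kcal/mol; chair I is more stable.

1.30 kcal/mol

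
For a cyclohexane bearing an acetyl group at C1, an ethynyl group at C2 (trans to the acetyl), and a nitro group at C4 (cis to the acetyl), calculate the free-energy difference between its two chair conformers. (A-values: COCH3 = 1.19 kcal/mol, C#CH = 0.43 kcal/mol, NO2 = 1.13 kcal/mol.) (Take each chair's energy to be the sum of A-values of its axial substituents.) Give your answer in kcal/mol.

Chair I (acetyl axial, ethynyl axial, nitro equatorial): E = 1.62 kcal/mol.
Chair II (acetyl equatorial, ethynyl equatorial, nitro axial): E = 1.13 kcal/mol.
ΔE = 1.62 − 1.13 = 0.49 kcal/mol; chair II is more stable.

0.49 kcal/mol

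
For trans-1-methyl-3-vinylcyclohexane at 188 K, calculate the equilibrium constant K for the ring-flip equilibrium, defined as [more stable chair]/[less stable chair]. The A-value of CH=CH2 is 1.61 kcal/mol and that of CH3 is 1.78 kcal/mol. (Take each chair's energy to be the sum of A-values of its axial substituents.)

C1 and C3 have the same parity, so for the trans isomer the two substituents are one axial and one equatorial in each chair.
Chair I (vinyl axial, methyl equatorial): E = 1.61 kcal/mol; chair II (vinyl equatorial, methyl axial): E = 1.78 kcal/mol.
ΔG = 0.17 kcal/mol between the two chairs.
K = exp(ΔG/RT) with R = 1.987×10⁻³ kcal mol⁻¹ K⁻¹ and T = 188 K gives K ≈ 1.58.

K ≈ 1.58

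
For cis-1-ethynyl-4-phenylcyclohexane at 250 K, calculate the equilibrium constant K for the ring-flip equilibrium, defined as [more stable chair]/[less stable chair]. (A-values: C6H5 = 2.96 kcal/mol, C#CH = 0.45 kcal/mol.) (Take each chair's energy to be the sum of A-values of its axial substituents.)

K ≈ 156

C1 and C4 have opposite parity, so for the cis isomer the two substituents are one axial and one equatorial in each chair.
Chair I (phenyl axial, ethynyl equatorial): E = 2.96 kcal/mol; chair II (phenyl equatorial, ethynyl axial): E = 0.45 kcal/mol.
ΔG = 2.51 kcal/mol between the two chairs.
K = exp(ΔG/RT) with R = 1.987×10⁻³ kcal mol⁻¹ K⁻¹ and T = 250 K gives K ≈ 156.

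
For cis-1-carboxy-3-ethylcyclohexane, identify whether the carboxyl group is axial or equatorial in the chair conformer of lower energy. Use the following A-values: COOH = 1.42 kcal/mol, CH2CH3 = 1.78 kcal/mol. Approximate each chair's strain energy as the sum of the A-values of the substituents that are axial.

C1 and C3 have the same parity, so for the cis isomer the two substituents are e,e in one chair and a,a in the other.
Chair I (carboxyl axial, ethyl axial): E = 3.20 kcal/mol.
Chair II (carboxyl equatorial, ethyl equatorial): E = 0.00 kcal/mol.
Chair II is the more stable (lower-energy) conformer, and in that chair the carboxyl group is equatorial.

equatorial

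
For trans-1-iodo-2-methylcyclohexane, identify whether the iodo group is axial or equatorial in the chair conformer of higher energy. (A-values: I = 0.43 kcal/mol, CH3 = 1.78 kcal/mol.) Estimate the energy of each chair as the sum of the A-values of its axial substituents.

C1 and C2 have opposite parity, so for the trans isomer the two substituents are e,e in one chair and a,a in the other.
Chair I (iodo axial, methyl axial): E = 2.21 kcal/mol.
Chair II (iodo equatorial, methyl equatorial): E = 0.00 kcal/mol.
Chair I is the less stable (higher-energy) conformer, and in that chair the iodo group is axial.

axial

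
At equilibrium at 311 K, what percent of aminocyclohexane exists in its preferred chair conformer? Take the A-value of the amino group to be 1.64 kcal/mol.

93.4%

One chair has the amino group axial (E = 1.64 kcal/mol) and the other has it equatorial (E = 0).
ΔG = 1.64 kcal/mol between the two chairs.
K = exp(ΔG/RT) with R = 1.987×10⁻³ kcal mol⁻¹ K⁻¹ and T = 311 K gives K ≈ 14.2.
Fraction in the lower-energy chair = K/(K+1) = 93.4%.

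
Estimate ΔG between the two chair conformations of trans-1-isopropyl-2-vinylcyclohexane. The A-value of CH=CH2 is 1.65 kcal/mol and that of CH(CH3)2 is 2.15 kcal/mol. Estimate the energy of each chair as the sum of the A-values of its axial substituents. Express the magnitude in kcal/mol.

C1 and C2 have opposite parity, so for the trans isomer the two substituents are e,e in one chair and a,a in the other.
Chair I (vinyl axial, isopropyl axial): E = 3.80 kcal/mol.
Chair II (vinyl equatorial, isopropyl equatorial): E = 0.00 kcal/mol.
ΔE = 3.80 − 0.00 = 3.80 kcal/mol; chair II is more stable.

3.80 kcal/mol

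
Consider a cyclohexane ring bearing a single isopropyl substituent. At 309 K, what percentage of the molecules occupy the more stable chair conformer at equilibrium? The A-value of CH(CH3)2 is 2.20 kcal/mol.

One chair has the isopropyl group axial (E = 2.20 kcal/mol) and the other has it equatorial (E = 0).
ΔG = 2.20 kcal/mol between the two chairs.
K = exp(ΔG/RT) with R = 1.987×10⁻³ kcal mol⁻¹ K⁻¹ and T = 309 K gives K ≈ 36.
Fraction in the lower-energy chair = K/(K+1) = 97.3%.

97.3%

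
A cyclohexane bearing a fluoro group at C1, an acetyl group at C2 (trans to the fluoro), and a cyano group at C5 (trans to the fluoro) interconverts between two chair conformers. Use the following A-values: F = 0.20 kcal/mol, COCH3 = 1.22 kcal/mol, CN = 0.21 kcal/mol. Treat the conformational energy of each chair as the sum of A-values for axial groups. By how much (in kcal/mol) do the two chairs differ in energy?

Chair I (fluoro axial, acetyl axial, cyano equatorial): E = 1.42 kcal/mol.
Chair II (fluoro equatorial, acetyl equatorial, cyano axial): E = 0.21 kcal/mol.
ΔE = 1.42 − 0.21 = 1.21 kcal/mol; chair II is more stable.

1.21 kcal/mol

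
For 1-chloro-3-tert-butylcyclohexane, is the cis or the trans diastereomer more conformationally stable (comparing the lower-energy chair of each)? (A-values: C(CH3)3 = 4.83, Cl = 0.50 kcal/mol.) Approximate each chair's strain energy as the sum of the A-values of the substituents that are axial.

At 1,3 positions (parity same): cis → (e,e or a,a); trans → (a,e or e,a).
Best chair for cis: E = 0.00 kcal/mol; best chair for trans: E = 0.50 kcal/mol.
The cis isomer is lower by 0.50 kcal/mol.

cis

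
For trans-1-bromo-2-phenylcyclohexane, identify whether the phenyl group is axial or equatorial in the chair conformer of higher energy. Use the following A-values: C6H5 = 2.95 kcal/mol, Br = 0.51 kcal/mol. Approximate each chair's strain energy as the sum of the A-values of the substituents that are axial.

C1 and C2 have opposite parity, so for the trans isomer the two substituents are e,e in one chair and a,a in the other.
Chair I (phenyl axial, bromo axial): E = 3.46 kcal/mol.
Chair II (phenyl equatorial, bromo equatorial): E = 0.00 kcal/mol.
Chair I is the less stable (higher-energy) conformer, and in that chair the phenyl group is axial.

axial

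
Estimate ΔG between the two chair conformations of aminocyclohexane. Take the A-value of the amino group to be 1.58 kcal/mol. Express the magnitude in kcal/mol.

A monosubstituted cyclohexane has one chair with the amino group axial (E = A = 1.58 kcal/mol) and one with it equatorial (E = 0).
ΔE = 1.58 − 0 = 1.58 kcal/mol.

1.58 kcal/mol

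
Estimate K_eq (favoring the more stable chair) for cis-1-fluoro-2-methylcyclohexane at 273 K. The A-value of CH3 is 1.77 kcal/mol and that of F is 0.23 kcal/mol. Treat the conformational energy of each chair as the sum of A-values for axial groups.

K ≈ 17.1

C1 and C2 have opposite parity, so for the cis isomer the two substituents are one axial and one equatorial in each chair.
Chair I (methyl axial, fluoro equatorial): E = 1.77 kcal/mol; chair II (methyl equatorial, fluoro axial): E = 0.23 kcal/mol.
ΔG = 1.54 kcal/mol between the two chairs.
K = exp(ΔG/RT) with R = 1.987×10⁻³ kcal mol⁻¹ K⁻¹ and T = 273 K gives K ≈ 17.1.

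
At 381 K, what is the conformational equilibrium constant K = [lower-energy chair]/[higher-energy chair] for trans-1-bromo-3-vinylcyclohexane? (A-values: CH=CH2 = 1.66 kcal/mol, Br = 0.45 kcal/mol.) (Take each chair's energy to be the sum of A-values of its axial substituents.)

C1 and C3 have the same parity, so for the trans isomer the two substituents are one axial and one equatorial in each chair.
Chair I (vinyl axial, bromo equatorial): E = 1.66 kcal/mol; chair II (vinyl equatorial, bromo axial): E = 0.45 kcal/mol.
ΔG = 1.21 kcal/mol between the two chairs.
K = exp(ΔG/RT) with R = 1.987×10⁻³ kcal mol⁻¹ K⁻¹ and T = 381 K gives K ≈ 4.94.

K ≈ 4.94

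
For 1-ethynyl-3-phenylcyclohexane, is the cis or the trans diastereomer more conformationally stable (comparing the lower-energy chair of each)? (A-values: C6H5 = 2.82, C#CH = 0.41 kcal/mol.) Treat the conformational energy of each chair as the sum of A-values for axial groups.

At 1,3 positions (parity same): cis → (e,e or a,a); trans → (a,e or e,a).
Best chair for cis: E = 0.00 kcal/mol; best chair for trans: E = 0.41 kcal/mol.
The cis isomer is lower by 0.41 kcal/mol.

cis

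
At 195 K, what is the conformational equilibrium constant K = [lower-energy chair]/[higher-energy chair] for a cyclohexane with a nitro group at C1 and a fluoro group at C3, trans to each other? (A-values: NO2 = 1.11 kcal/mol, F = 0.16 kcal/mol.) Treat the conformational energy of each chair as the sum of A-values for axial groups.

K ≈ 11.6

C1 and C3 have the same parity, so for the trans isomer the two substituents are one axial and one equatorial in each chair.
Chair I (nitro axial, fluoro equatorial): E = 1.11 kcal/mol; chair II (nitro equatorial, fluoro axial): E = 0.16 kcal/mol.
ΔG = 0.95 kcal/mol between the two chairs.
K = exp(ΔG/RT) with R = 1.987×10⁻³ kcal mol⁻¹ K⁻¹ and T = 195 K gives K ≈ 11.6.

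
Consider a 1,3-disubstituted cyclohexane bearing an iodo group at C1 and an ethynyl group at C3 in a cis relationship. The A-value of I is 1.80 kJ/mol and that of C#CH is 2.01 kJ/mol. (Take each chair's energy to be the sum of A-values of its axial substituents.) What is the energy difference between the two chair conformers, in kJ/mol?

3.81 kJ/mol

C1 and C3 have the same parity, so for the cis isomer the two substituents are e,e in one chair and a,a in the other.
Chair I (iodo axial, ethynyl axial): E = 3.81 kJ/mol.
Chair II (iodo equatorial, ethynyl equatorial): E = 0.00 kJ/mol.
ΔE = 3.81 − 0.00 = 3.81 kJ/mol; chair II is more stable.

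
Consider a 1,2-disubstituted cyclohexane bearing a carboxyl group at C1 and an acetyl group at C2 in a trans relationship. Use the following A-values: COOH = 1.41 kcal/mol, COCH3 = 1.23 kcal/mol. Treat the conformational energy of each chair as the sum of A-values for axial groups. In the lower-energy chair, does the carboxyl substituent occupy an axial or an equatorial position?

C1 and C2 have opposite parity, so for the trans isomer the two substituents are e,e in one chair and a,a in the other.
Chair I (carboxyl axial, acetyl axial): E = 2.64 kcal/mol.
Chair II (carboxyl equatorial, acetyl equatorial): E = 0.00 kcal/mol.
Chair II is the more stable (lower-energy) conformer, and in that chair the carboxyl group is equatorial.

equatorial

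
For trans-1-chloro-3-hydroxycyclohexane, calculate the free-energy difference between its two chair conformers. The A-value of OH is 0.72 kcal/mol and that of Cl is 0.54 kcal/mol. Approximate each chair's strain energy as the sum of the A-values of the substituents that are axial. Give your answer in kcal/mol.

0.18 kcal/mol

C1 and C3 have the same parity, so for the trans isomer the two substituents are one axial and one equatorial in each chair.
Chair I (hydroxyl axial, chloro equatorial): E = 0.72 kcal/mol.
Chair II (hydroxyl equatorial, chloro axial): E = 0.54 kcal/mol.
ΔE = 0.72 − 0.54 = 0.18 kcal/mol; chair II is more stable.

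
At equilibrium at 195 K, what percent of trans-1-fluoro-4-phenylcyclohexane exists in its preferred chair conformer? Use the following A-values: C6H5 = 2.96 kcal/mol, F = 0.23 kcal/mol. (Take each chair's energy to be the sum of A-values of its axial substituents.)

C1 and C4 have opposite parity, so for the trans isomer the two substituents are e,e in one chair and a,a in the other.
Chair I (phenyl axial, fluoro axial): E = 3.19 kcal/mol; chair II (phenyl equatorial, fluoro equatorial): E = 0.00 kcal/mol.
ΔG = 3.19 kcal/mol between the two chairs.
K = exp(ΔG/RT) with R = 1.987×10⁻³ kcal mol⁻¹ K⁻¹ and T = 195 K gives K ≈ 3.76e+03.
Fraction in the lower-energy chair = K/(K+1) = 100.0%.

100.0%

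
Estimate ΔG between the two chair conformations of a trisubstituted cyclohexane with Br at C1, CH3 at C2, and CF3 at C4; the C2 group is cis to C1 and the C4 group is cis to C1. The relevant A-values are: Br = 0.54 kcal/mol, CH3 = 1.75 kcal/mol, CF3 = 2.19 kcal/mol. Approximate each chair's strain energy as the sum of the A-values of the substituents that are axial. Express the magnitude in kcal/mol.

3.40 kcal/mol

Chair I (bromo axial, methyl equatorial, trifluoromethyl equatorial): E = 0.54 kcal/mol.
Chair II (bromo equatorial, methyl axial, trifluoromethyl axial): E = 3.94 kcal/mol.
ΔE = 3.94 − 0.54 = 3.40 kcal/mol; chair I is more stable.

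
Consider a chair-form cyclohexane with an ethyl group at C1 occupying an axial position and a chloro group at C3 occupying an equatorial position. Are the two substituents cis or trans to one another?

C1 and C3 have the same parity, so their axial bonds point in the same direction.
With same-parity carbons, two substituents on the same face are both axial or both equatorial; opposite faces give one of each.
Here the groups are axial/equatorial → opposite face → trans.

trans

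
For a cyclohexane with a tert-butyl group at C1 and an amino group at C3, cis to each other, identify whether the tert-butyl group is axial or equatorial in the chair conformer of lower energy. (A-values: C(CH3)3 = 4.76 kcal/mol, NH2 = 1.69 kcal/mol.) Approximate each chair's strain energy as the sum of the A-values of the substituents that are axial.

equatorial

C1 and C3 have the same parity, so for the cis isomer the two substituents are e,e in one chair and a,a in the other.
Chair I (tert-butyl axial, amino axial): E = 6.45 kcal/mol.
Chair II (tert-butyl equatorial, amino equatorial): E = 0.00 kcal/mol.
Chair II is the more stable (lower-energy) conformer, and in that chair the tert-butyl group is equatorial.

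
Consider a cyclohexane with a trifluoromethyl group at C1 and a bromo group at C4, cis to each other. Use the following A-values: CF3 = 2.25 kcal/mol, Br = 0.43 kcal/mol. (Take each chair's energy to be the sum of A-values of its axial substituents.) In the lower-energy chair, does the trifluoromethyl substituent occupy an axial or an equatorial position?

equatorial

C1 and C4 have opposite parity, so for the cis isomer the two substituents are one axial and one equatorial in each chair.
Chair I (trifluoromethyl axial, bromo equatorial): E = 2.25 kcal/mol.
Chair II (trifluoromethyl equatorial, bromo axial): E = 0.43 kcal/mol.
Chair II is the more stable (lower-energy) conformer, and in that chair the trifluoromethyl group is equatorial.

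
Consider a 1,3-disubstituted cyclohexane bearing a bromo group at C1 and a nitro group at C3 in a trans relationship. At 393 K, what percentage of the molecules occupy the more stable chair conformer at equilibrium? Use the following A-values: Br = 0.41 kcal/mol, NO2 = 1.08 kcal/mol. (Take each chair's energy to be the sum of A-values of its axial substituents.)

C1 and C3 have the same parity, so for the trans isomer the two substituents are one axial and one equatorial in each chair.
Chair I (bromo axial, nitro equatorial): E = 0.41 kcal/mol; chair II (bromo equatorial, nitro axial): E = 1.08 kcal/mol.
ΔG = 0.67 kcal/mol between the two chairs.
K = exp(ΔG/RT) with R = 1.987×10⁻³ kcal mol⁻¹ K⁻¹ and T = 393 K gives K ≈ 2.36.
Fraction in the lower-energy chair = K/(K+1) = 70.2%.

70.2%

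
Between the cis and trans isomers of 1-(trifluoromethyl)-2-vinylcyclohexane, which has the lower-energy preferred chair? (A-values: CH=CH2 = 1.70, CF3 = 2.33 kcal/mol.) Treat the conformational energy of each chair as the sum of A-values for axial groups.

At 1,2 positions (parity opposite): cis → (a,e or e,a); trans → (e,e or a,a).
Best chair for cis: E = 1.70 kcal/mol; best chair for trans: E = 0.00 kcal/mol.
The trans isomer is lower by 1.70 kcal/mol.

trans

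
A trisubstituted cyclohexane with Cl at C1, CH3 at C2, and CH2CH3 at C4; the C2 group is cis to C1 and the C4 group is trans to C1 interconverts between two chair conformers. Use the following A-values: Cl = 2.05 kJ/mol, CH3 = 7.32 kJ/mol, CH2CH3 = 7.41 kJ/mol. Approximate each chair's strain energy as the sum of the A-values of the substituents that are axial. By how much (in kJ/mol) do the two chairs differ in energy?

Chair I (chloro axial, methyl equatorial, ethyl axial): E = 9.46 kJ/mol.
Chair II (chloro equatorial, methyl axial, ethyl equatorial): E = 7.32 kJ/mol.
ΔE = 9.46 − 7.32 = 2.14 kJ/mol; chair II is more stable.

2.14 kJ/mol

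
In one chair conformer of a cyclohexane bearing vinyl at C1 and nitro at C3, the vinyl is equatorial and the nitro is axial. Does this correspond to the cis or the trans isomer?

C1 and C3 have the same parity, so their axial bonds point in the same direction.
With same-parity carbons, two substituents on the same face are both axial or both equatorial; opposite faces give one of each.
Here the groups are equatorial/axial → opposite face → trans.

trans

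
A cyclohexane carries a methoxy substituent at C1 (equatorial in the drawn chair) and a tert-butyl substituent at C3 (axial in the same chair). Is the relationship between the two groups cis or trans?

trans

C1 and C3 have the same parity, so their axial bonds point in the same direction.
With same-parity carbons, two substituents on the same face are both axial or both equatorial; opposite faces give one of each.
Here the groups are equatorial/axial → opposite face → trans.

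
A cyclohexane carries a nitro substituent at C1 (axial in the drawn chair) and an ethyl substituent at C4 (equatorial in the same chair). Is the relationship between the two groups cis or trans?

C1 and C4 have opposite parity, so their axial bonds point in opposite directions.
With opposite-parity carbons, two substituents on the same face are one axial and one equatorial; opposite faces give both axial or both equatorial.
Here the groups are axial/equatorial → same face → cis.

cis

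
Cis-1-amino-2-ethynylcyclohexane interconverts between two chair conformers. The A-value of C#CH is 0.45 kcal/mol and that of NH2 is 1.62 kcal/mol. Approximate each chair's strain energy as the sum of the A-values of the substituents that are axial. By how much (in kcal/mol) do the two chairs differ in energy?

C1 and C2 have opposite parity, so for the cis isomer the two substituents are one axial and one equatorial in each chair.
Chair I (ethynyl axial, amino equatorial): E = 0.45 kcal/mol.
Chair II (ethynyl equatorial, amino axial): E = 1.62 kcal/mol.
ΔE = 1.62 − 0.45 = 1.17 kcal/mol; chair I is more stable.

1.17 kcal/mol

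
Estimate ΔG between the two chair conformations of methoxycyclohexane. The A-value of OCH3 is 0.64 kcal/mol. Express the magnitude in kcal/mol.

A monosubstituted cyclohexane has one chair with the methoxy group axial (E = A = 0.64 kcal/mol) and one with it equatorial (E = 0).
ΔE = 0.64 − 0 = 0.64 kcal/mol.

0.64 kcal/mol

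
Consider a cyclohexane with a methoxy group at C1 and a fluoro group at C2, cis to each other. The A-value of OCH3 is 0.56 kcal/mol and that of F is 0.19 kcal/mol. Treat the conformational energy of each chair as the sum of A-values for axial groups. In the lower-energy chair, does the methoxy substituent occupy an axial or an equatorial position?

C1 and C2 have opposite parity, so for the cis isomer the two substituents are one axial and one equatorial in each chair.
Chair I (methoxy axial, fluoro equatorial): E = 0.56 kcal/mol.
Chair II (methoxy equatorial, fluoro axial): E = 0.19 kcal/mol.
Chair II is the more stable (lower-energy) conformer, and in that chair the methoxy group is equatorial.

equatorial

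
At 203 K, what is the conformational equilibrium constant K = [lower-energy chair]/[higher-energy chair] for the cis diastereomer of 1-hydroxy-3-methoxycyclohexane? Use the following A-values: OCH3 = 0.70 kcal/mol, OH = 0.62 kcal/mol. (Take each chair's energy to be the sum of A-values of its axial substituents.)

K ≈ 26.4

C1 and C3 have the same parity, so for the cis isomer the two substituents are e,e in one chair and a,a in the other.
Chair I (methoxy axial, hydroxyl axial): E = 1.32 kcal/mol; chair II (methoxy equatorial, hydroxyl equatorial): E = 0.00 kcal/mol.
ΔG = 1.32 kcal/mol between the two chairs.
K = exp(ΔG/RT) with R = 1.987×10⁻³ kcal mol⁻¹ K⁻¹ and T = 203 K gives K ≈ 26.4.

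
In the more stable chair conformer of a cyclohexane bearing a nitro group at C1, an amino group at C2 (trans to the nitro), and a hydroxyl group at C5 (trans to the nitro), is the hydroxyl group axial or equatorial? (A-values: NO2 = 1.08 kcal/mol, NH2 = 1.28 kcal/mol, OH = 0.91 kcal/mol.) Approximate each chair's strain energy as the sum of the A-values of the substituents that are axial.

Chair I (nitro axial, amino axial, hydroxyl equatorial): E = 2.36 kcal/mol.
Chair II (nitro equatorial, amino equatorial, hydroxyl axial): E = 0.91 kcal/mol.
Chair II is the more stable (lower-energy) conformer, and in that chair the hydroxyl group is axial.

axial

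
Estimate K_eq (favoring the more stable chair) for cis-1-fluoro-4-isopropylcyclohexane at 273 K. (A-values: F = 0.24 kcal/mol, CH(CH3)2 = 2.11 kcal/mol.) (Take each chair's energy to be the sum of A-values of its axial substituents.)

K ≈ 31.4

C1 and C4 have opposite parity, so for the cis isomer the two substituents are one axial and one equatorial in each chair.
Chair I (fluoro axial, isopropyl equatorial): E = 0.24 kcal/mol; chair II (fluoro equatorial, isopropyl axial): E = 2.11 kcal/mol.
ΔG = 1.87 kcal/mol between the two chairs.
K = exp(ΔG/RT) with R = 1.987×10⁻³ kcal mol⁻¹ K⁻¹ and T = 273 K gives K ≈ 31.4.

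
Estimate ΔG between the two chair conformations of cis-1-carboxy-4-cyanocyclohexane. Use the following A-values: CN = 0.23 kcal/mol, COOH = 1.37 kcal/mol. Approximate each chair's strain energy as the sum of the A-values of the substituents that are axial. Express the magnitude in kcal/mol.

1.14 kcal/mol

C1 and C4 have opposite parity, so for the cis isomer the two substituents are one axial and one equatorial in each chair.
Chair I (cyano axial, carboxyl equatorial): E = 0.23 kcal/mol.
Chair II (cyano equatorial, carboxyl axial): E = 1.37 kcal/mol.
ΔE = 1.37 − 0.23 = 1.14 kcal/mol; chair I is more stable.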